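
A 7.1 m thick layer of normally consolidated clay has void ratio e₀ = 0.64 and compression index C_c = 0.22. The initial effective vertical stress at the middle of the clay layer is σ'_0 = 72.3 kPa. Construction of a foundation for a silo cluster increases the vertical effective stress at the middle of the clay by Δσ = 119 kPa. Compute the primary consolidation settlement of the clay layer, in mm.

S_c ≈ 402 mm

Final effective stress: σ'_f = σ'_0 + Δσ = 72.3 + 119 = 191.3 kPa.
Normally consolidated clay, so the full stress increment lies on the virgin compression line:
S_c = C_c·H/(1+e₀)·log₁₀(σ'_f/σ'_0) = 0.22×7.1/(1+0.64)×log₁₀(191.3/72.3)
    = 0.95244 × 0.42258 = 0.4025 m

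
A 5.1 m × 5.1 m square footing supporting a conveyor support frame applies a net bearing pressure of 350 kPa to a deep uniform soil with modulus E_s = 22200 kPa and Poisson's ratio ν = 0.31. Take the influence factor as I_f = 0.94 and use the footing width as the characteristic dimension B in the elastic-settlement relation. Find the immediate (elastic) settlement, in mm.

S_e ≈ 68.3 mm

Immediate (elastic) settlement: S_e = q·B·(1−ν²)/E_s · I_f.
S_e = 350 × 5.1 × (1 − 0.31²) / 22200 × 0.94
    = 350 × 5.1 × 0.9039 / 22200 × 0.94
    = 0.06832 m = 68.32 mm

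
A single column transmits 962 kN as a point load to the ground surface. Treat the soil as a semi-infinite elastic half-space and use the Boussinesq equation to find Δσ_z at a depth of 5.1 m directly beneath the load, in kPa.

Boussinesq vertical stress below a point load on an elastic half-space:
Δσ_z = 3P/(2πz²) · [1 + (r/z)²]^(−5/2)
r/z = 0/5.1 = 0; [1+(r/z)²]^(−5/2) = 1.
Δσ_z = 3×962/(2π×5.1²) × 1 = 17.659 × 1 = 17.66 kPa

Δσ_z ≈ 17.7 kPa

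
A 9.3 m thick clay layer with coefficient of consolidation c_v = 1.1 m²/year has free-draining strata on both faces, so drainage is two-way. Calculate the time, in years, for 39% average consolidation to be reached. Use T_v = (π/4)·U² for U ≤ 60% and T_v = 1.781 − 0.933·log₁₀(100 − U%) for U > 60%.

t ≈ 2.35 years

Drainage path length: H_d = H/2 = 4.65 m (double drainage).
U ≤ 60%: T_v = (π/4)·U² = (π/4)×0.39² = 0.11946.
t = T_v·H_d²/c_v = 0.11946×4.65²/1.1 = 2.348 years.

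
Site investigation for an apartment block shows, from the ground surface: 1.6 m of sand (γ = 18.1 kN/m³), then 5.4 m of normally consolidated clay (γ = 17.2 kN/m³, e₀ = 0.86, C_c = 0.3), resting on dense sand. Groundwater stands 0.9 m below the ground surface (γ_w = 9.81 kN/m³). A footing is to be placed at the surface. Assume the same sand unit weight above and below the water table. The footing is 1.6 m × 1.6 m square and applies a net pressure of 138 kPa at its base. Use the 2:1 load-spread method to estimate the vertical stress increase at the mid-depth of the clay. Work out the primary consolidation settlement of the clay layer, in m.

Mid-depth of clay below the ground surface: z = 1.6 + 5.4/2 = 4.3 m.
Total vertical stress at mid-clay: σ_v = 18.1×1.6 + 17.2×2.7 = 75.4 kPa.
Pore pressure: u = 9.81×(4.3 − 0.9) = 33.354 kPa.
Initial effective stress: σ'_0 = σ_v − u = 75.4 − 33.354 = 42.046 kPa.
Stress increase at mid-clay by the 2:1 spreading method:
Δσ = qBL/((B+z)(L+z)) = 138×1.6×1.6/((1.6+4.3)(1.6+4.3)) = 10.149 kPa
Final effective stress: σ'_f = σ'_0 + Δσ = 42.046 + 10.149 = 52.195 kPa.
Normally consolidated clay, so the full stress increment lies on the virgin compression line:
S_c = C_c·H/(1+e₀)·log₁₀(σ'_f/σ'_0) = 0.3×5.4/(1+0.86)×log₁₀(52.195/42.046)
    = 0.87097 × 0.093904 = 0.08179 m

S_c ≈ 0.0818 m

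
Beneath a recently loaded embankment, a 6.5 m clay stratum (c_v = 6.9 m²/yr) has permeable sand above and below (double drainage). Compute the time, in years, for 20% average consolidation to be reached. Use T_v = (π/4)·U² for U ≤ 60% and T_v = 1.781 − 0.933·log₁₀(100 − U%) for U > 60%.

t ≈ 0.0481 years

Drainage path length: H_d = H/2 = 3.25 m (double drainage).
U ≤ 60%: T_v = (π/4)·U² = (π/4)×0.2² = 0.031416.
t = T_v·H_d²/c_v = 0.031416×3.25²/6.9 = 0.04809 years.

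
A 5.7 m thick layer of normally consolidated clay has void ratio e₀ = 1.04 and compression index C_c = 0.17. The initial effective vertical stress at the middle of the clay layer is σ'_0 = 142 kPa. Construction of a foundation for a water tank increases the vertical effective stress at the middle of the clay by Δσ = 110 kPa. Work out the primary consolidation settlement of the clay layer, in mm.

S_c ≈ 118 mm

Final effective stress: σ'_f = σ'_0 + Δσ = 142 + 110 = 252 kPa.
Normally consolidated clay, so the full stress increment lies on the virgin compression line:
S_c = C_c·H/(1+e₀)·log₁₀(σ'_f/σ'_0) = 0.17×5.7/(1+1.04)×log₁₀(252/142)
    = 0.475 × 0.24911 = 0.1183 m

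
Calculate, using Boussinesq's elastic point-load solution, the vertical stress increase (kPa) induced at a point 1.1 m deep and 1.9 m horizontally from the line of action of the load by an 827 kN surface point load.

Boussinesq vertical stress below a point load on an elastic half-space:
Δσ_z = 3P/(2πz²) · [1 + (r/z)²]^(−5/2)
r/z = 1.9/1.1 = 1.7273; [1+(r/z)²]^(−5/2) = 0.031575.
Δσ_z = 3×827/(2π×1.1²) × 0.031575 = 326.33 × 0.031575 = 10.3 kPa

Δσ_z ≈ 10.3 kPa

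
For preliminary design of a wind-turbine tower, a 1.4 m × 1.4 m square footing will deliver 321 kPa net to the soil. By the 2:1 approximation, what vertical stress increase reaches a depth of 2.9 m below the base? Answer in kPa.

Δσ_z ≈ 34 kPa

By the 2:1 method the load spreads at 1 horizontal : 2 vertical, so at depth z the loaded area has grown by z in each plan dimension:
Δσ = qBL/((B+z)(L+z)) = 321×1.4×1.4/((1.4+2.9)(1.4+2.9)) = 34.027 kPa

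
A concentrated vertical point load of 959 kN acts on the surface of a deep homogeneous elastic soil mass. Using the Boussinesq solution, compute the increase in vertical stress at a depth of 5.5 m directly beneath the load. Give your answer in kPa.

Boussinesq vertical stress below a point load on an elastic half-space:
Δσ_z = 3P/(2πz²) · [1 + (r/z)²]^(−5/2)
r/z = 0/5.5 = 0; [1+(r/z)²]^(−5/2) = 1.
Δσ_z = 3×959/(2π×5.5²) × 1 = 15.137 × 1 = 15.14 kPa

Δσ_z ≈ 15.1 kPa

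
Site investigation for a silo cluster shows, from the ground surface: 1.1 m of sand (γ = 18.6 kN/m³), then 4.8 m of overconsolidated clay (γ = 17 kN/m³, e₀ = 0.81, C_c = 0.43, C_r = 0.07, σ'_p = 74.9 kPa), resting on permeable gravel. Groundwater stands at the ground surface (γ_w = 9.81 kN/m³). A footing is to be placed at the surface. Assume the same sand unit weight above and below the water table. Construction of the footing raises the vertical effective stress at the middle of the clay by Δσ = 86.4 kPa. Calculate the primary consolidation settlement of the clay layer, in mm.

Mid-depth of clay below the ground surface: z = 1.1 + 4.8/2 = 3.5 m.
Total vertical stress at mid-clay: σ_v = 18.6×1.1 + 17×2.4 = 61.26 kPa.
Pore pressure: u = 9.81×(3.5 − 0) = 34.335 kPa.
Initial effective stress: σ'_0 = σ_v − u = 61.26 − 34.335 = 26.925 kPa.
Final effective stress: σ'_f = 26.925 + 86.4 = 113.33 kPa.
σ'_f = 113.33 > σ'_p = 74.9 kPa, so the stress path crosses the preconsolidation pressure — recompression up to σ'_p, then virgin compression beyond:
S_c = H/(1+e₀)·[C_r·log₁₀(σ'_p/σ'_0) + C_c·log₁₀(σ'_f/σ'_p)]
    = 4.8/1.81 × [0.07×log₁₀(74.9/26.925) + 0.43×log₁₀(113.33/74.9)]
    = 2.6519 × [0.031103 + 0.077341] = 0.2876 m

S_c ≈ 288 mm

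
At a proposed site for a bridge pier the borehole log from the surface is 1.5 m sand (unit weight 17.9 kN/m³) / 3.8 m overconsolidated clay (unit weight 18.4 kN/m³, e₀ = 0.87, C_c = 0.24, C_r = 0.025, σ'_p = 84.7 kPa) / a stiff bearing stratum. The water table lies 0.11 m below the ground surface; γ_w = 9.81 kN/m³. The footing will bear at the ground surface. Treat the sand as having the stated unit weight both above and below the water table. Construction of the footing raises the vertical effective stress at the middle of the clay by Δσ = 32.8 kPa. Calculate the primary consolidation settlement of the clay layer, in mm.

S_c ≈ 16.5 mm

Mid-depth of clay below the ground surface: z = 1.5 + 3.8/2 = 3.4 m.
Total vertical stress at mid-clay: σ_v = 17.9×1.5 + 18.4×1.9 = 61.81 kPa.
Pore pressure: u = 9.81×(3.4 − 0.11) = 32.275 kPa.
Initial effective stress: σ'_0 = σ_v − u = 61.81 − 32.275 = 29.535 kPa.
Final effective stress: σ'_f = 29.535 + 32.8 = 62.335 kPa.
σ'_f = 62.335 ≤ σ'_p = 84.7 kPa, so the clay remains overconsolidated and only the recompression index applies:
S_c = C_r·H/(1+e₀)·log₁₀(σ'_f/σ'_0) = 0.025×3.8/1.87×log₁₀(62.335/29.535)
    = 0.050803 × 0.32439 = 0.01648 m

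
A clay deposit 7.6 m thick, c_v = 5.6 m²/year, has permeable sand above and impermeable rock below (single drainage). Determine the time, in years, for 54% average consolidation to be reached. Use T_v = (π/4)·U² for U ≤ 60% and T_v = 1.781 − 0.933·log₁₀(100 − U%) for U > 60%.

Drainage path length: H_d = H = 7.6 m (single drainage).
U ≤ 60%: T_v = (π/4)·U² = (π/4)×0.54² = 0.22902.
t = T_v·H_d²/c_v = 0.22902×7.6²/5.6 = 2.362 years.

t ≈ 2.36 years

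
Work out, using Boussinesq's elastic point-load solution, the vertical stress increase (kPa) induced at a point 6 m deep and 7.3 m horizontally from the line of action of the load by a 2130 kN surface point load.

Δσ_z ≈ 2.92 kPa

Boussinesq vertical stress below a point load on an elastic half-space:
Δσ_z = 3P/(2πz²) · [1 + (r/z)²]^(−5/2)
r/z = 7.3/6 = 1.2167; [1+(r/z)²]^(−5/2) = 0.10322.
Δσ_z = 3×2130/(2π×6²) × 0.10322 = 28.25 × 0.10322 = 2.916 kPa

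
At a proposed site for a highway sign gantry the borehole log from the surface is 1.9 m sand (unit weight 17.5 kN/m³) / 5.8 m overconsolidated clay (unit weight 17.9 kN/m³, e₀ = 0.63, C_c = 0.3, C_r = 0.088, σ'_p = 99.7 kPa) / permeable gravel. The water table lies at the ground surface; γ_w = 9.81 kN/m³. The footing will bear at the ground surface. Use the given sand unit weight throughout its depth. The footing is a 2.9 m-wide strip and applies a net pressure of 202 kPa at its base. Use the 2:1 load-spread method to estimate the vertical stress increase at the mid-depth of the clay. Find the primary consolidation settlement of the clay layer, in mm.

S_c ≈ 194 mm

Mid-depth of clay below the ground surface: z = 1.9 + 5.8/2 = 4.8 m.
Total vertical stress at mid-clay: σ_v = 17.5×1.9 + 17.9×2.9 = 85.16 kPa.
Pore pressure: u = 9.81×(4.8 − 0) = 47.088 kPa.
Initial effective stress: σ'_0 = σ_v − u = 85.16 − 47.088 = 38.072 kPa.
Stress increase at mid-clay by the 2:1 spreading method:
Δσ = qB/(B+z) = 202×2.9/(2.9+4.8) = 76.078 kPa
Final effective stress: σ'_f = 38.072 + 76.078 = 114.15 kPa.
σ'_f = 114.15 > σ'_p = 99.7 kPa, so the stress path crosses the preconsolidation pressure — recompression up to σ'_p, then virgin compression beyond:
S_c = H/(1+e₀)·[C_r·log₁₀(σ'_p/σ'_0) + C_c·log₁₀(σ'_f/σ'_p)]
    = 5.8/1.63 × [0.088×log₁₀(99.7/38.072) + 0.3×log₁₀(114.15/99.7)]
    = 3.5583 × [0.036792 + 0.017634] = 0.1937 m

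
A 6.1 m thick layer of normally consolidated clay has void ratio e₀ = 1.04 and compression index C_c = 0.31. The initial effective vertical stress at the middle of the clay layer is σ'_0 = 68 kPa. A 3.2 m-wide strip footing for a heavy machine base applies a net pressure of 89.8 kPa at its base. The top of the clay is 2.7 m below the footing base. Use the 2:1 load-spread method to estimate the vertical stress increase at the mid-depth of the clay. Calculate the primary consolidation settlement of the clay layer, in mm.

Mid-depth of clay below the footing base: z = 2.7 + 6.1/2 = 5.75 m.
Stress increase at mid-clay by the 2:1 spreading method:
Δσ = qB/(B+z) = 89.8×3.2/(3.2+5.75) = 32.107 kPa
Final effective stress: σ'_f = σ'_0 + Δσ = 68 + 32.107 = 100.11 kPa.
Normally consolidated clay, so the full stress increment lies on the virgin compression line:
S_c = C_c·H/(1+e₀)·log₁₀(σ'_f/σ'_0) = 0.31×6.1/(1+1.04)×log₁₀(100.11/68)
    = 0.92696 × 0.16797 = 0.1557 m

S_c ≈ 156 mm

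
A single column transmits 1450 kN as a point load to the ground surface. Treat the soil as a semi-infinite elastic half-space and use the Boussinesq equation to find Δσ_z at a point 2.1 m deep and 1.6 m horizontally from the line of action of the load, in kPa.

Δσ_z ≈ 50 kPa

Boussinesq vertical stress below a point load on an elastic half-space:
Δσ_z = 3P/(2πz²) · [1 + (r/z)²]^(−5/2)
r/z = 1.6/2.1 = 0.7619; [1+(r/z)²]^(−5/2) = 0.31843.
Δσ_z = 3×1450/(2π×2.1²) × 0.31843 = 156.99 × 0.31843 = 49.99 kPa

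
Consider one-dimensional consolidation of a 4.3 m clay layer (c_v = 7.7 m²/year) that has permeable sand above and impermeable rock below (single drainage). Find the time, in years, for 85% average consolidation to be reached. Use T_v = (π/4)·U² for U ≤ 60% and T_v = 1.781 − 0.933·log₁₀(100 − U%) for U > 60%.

t ≈ 1.64 years

Drainage path length: H_d = H = 4.3 m (single drainage).
U > 60%: T_v = 1.781 − 0.933·log₁₀(100 − 85) = 0.68371.
t = T_v·H_d²/c_v = 0.68371×4.3²/7.7 = 1.642 years.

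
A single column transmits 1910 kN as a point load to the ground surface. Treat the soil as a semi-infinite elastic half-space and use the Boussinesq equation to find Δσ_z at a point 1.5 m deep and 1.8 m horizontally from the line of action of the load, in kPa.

Δσ_z ≈ 43.6 kPa

Boussinesq vertical stress below a point load on an elastic half-space:
Δσ_z = 3P/(2πz²) · [1 + (r/z)²]^(−5/2)
r/z = 1.8/1.5 = 1.2; [1+(r/z)²]^(−5/2) = 0.10753.
Δσ_z = 3×1910/(2π×1.5²) × 0.10753 = 405.31 × 0.10753 = 43.58 kPa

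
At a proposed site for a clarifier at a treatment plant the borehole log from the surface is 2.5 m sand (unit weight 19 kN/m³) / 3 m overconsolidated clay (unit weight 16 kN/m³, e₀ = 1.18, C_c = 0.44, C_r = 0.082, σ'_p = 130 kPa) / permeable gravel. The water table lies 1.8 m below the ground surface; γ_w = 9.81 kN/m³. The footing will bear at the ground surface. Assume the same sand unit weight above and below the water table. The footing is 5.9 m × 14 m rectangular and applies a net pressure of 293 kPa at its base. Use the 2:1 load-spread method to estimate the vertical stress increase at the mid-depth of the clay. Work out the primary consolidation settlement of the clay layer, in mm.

Mid-depth of clay below the ground surface: z = 2.5 + 3/2 = 4 m.
Total vertical stress at mid-clay: σ_v = 19×2.5 + 16×1.5 = 71.5 kPa.
Pore pressure: u = 9.81×(4 − 1.8) = 21.582 kPa.
Initial effective stress: σ'_0 = σ_v − u = 71.5 − 21.582 = 49.918 kPa.
Stress increase at mid-clay by the 2:1 spreading method:
Δσ = qBL/((B+z)(L+z)) = 293×5.9×14/((5.9+4)(14+4)) = 135.81 kPa
Final effective stress: σ'_f = 49.918 + 135.81 = 185.73 kPa.
σ'_f = 185.73 > σ'_p = 130 kPa, so the stress path crosses the preconsolidation pressure — recompression up to σ'_p, then virgin compression beyond:
S_c = H/(1+e₀)·[C_r·log₁₀(σ'_p/σ'_0) + C_c·log₁₀(σ'_f/σ'_p)]
    = 3/2.18 × [0.082×log₁₀(130/49.918) + 0.44×log₁₀(185.73/130)]
    = 1.3761 × [0.034086 + 0.068173] = 0.1407 m

S_c ≈ 141 mm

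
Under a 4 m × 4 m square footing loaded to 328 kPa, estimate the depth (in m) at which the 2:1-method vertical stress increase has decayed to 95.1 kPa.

2:1 spreading — at depth z the loaded area has grown by z in each plan dimension:
qB²/(B+z)² = Δσ_z ⇒ z = B(√(q/Δσ_z) − 1) = 4×(√(328/95.1) − 1) = 3.429 m

z ≈ 3.43 m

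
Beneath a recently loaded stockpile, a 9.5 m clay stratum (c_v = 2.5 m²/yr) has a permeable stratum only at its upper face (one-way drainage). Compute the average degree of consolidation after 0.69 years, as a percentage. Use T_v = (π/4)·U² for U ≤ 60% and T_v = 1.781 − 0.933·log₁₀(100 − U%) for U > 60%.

U ≈ 15.6 %

Drainage path length: H_d = H = 9.5 m (single drainage).
T_v = c_v·t/H_d² = 2.5×0.69/9.5² = 0.019114.
T_v = 0.019114 corresponds to the U ≤ 60% branch:
U = √(4T_v/π) = 0.156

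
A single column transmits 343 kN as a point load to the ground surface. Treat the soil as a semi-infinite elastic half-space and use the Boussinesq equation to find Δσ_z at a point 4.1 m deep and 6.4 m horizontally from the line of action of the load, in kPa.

Boussinesq vertical stress below a point load on an elastic half-space:
Δσ_z = 3P/(2πz²) · [1 + (r/z)²]^(−5/2)
r/z = 6.4/4.1 = 1.561; [1+(r/z)²]^(−5/2) = 0.045673.
Δσ_z = 3×343/(2π×4.1²) × 0.045673 = 9.7424 × 0.045673 = 0.445 kPa

Δσ_z ≈ 0.445 kPa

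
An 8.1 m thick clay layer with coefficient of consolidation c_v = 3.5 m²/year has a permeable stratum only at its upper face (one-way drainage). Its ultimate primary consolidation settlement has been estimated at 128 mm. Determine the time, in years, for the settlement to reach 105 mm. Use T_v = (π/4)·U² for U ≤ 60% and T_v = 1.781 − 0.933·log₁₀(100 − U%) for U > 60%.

Drainage path length: H_d = H = 8.1 m (single drainage).
U = S(t)/S_ult = 105/128 = 0.8203.
U > 60%: T_v = 1.781 − 0.933·log₁₀(100 − 82.031) = 0.61053.
t = T_v·H_d²/c_v = 0.61053×8.1²/3.5 = 11.44 years.

t ≈ 11.4 years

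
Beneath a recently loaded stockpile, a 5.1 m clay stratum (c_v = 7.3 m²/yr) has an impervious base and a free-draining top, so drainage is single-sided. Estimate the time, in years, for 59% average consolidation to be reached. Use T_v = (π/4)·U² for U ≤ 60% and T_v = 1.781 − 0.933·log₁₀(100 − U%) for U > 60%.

Drainage path length: H_d = H = 5.1 m (single drainage).
U ≤ 60%: T_v = (π/4)·U² = (π/4)×0.59² = 0.2734.
t = T_v·H_d²/c_v = 0.2734×5.1²/7.3 = 0.9741 years.

t ≈ 0.974 years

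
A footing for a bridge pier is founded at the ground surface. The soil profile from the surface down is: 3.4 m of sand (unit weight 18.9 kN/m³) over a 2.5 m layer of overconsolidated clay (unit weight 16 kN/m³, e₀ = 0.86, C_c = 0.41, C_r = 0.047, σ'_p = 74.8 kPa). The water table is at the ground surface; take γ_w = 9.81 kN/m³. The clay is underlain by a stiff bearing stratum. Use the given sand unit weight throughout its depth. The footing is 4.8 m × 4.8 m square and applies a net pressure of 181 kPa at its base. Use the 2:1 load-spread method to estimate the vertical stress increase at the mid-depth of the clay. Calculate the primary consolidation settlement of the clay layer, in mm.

S_c ≈ 49.7 mm

Mid-depth of clay below the ground surface: z = 3.4 + 2.5/2 = 4.65 m.
Total vertical stress at mid-clay: σ_v = 18.9×3.4 + 16×1.25 = 84.26 kPa.
Pore pressure: u = 9.81×(4.65 − 0) = 45.617 kPa.
Initial effective stress: σ'_0 = σ_v − u = 84.26 − 45.617 = 38.643 kPa.
Stress increase at mid-clay by the 2:1 spreading method:
Δσ = qBL/((B+z)(L+z)) = 181×4.8×4.8/((4.8+4.65)(4.8+4.65)) = 46.698 kPa
Final effective stress: σ'_f = 38.643 + 46.698 = 85.341 kPa.
σ'_f = 85.341 > σ'_p = 74.8 kPa, so the stress path crosses the preconsolidation pressure — recompression up to σ'_p, then virgin compression beyond:
S_c = H/(1+e₀)·[C_r·log₁₀(σ'_p/σ'_0) + C_c·log₁₀(σ'_f/σ'_p)]
    = 2.5/1.86 × [0.047×log₁₀(74.8/38.643) + 0.41×log₁₀(85.341/74.8)]
    = 1.3441 × [0.013481 + 0.023475] = 0.04967 m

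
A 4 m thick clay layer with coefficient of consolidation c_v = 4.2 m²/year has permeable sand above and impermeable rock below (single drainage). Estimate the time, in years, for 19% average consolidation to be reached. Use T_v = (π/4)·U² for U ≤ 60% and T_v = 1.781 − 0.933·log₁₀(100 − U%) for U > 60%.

Drainage path length: H_d = H = 4 m (single drainage).
U ≤ 60%: T_v = (π/4)·U² = (π/4)×0.19² = 0.028353.
t = T_v·H_d²/c_v = 0.028353×4²/4.2 = 0.108 years.

t ≈ 0.108 years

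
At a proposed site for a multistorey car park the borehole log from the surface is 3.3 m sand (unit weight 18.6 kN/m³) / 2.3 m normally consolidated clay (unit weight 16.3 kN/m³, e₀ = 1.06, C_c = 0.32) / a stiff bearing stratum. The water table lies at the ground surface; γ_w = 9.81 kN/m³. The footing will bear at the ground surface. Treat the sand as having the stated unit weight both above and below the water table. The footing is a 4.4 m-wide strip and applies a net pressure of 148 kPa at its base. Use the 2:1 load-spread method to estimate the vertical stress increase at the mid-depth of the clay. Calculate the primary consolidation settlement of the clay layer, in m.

S_c ≈ 0.171 m

Mid-depth of clay below the ground surface: z = 3.3 + 2.3/2 = 4.45 m.
Total vertical stress at mid-clay: σ_v = 18.6×3.3 + 16.3×1.15 = 80.125 kPa.
Pore pressure: u = 9.81×(4.45 − 0) = 43.655 kPa.
Initial effective stress: σ'_0 = σ_v − u = 80.125 − 43.655 = 36.47 kPa.
Stress increase at mid-clay by the 2:1 spreading method:
Δσ = qB/(B+z) = 148×4.4/(4.4+4.45) = 73.582 kPa
Final effective stress: σ'_f = σ'_0 + Δσ = 36.47 + 73.582 = 110.05 kPa.
Normally consolidated clay, so the full stress increment lies on the virgin compression line:
S_c = C_c·H/(1+e₀)·log₁₀(σ'_f/σ'_0) = 0.32×2.3/(1+1.06)×log₁₀(110.05/36.47)
    = 0.35728 × 0.47965 = 0.1714 m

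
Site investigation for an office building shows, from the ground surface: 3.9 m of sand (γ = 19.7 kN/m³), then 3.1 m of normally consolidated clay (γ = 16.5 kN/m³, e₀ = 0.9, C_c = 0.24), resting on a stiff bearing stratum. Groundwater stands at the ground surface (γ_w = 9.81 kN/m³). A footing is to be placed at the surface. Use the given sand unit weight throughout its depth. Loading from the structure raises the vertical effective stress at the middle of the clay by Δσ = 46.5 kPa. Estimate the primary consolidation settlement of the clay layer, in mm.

Mid-depth of clay below the ground surface: z = 3.9 + 3.1/2 = 5.45 m.
Total vertical stress at mid-clay: σ_v = 19.7×3.9 + 16.5×1.55 = 102.41 kPa.
Pore pressure: u = 9.81×(5.45 − 0) = 53.465 kPa.
Initial effective stress: σ'_0 = σ_v − u = 102.41 − 53.465 = 48.945 kPa.
Final effective stress: σ'_f = σ'_0 + Δσ = 48.945 + 46.5 = 95.445 kPa.
Normally consolidated clay, so the full stress increment lies on the virgin compression line:
S_c = C_c·H/(1+e₀)·log₁₀(σ'_f/σ'_0) = 0.24×3.1/(1+0.9)×log₁₀(95.445/48.945)
    = 0.39158 × 0.29004 = 0.1136 m

S_c ≈ 114 mm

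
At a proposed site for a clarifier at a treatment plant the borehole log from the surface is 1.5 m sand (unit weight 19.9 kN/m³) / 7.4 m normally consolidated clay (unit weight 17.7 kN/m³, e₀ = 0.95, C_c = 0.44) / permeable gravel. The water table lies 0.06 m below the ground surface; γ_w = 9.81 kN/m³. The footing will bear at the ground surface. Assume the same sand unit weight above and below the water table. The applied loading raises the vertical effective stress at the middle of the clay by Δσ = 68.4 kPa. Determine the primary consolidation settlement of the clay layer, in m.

Mid-depth of clay below the ground surface: z = 1.5 + 7.4/2 = 5.2 m.
Total vertical stress at mid-clay: σ_v = 19.9×1.5 + 17.7×3.7 = 95.34 kPa.
Pore pressure: u = 9.81×(5.2 − 0.06) = 50.423 kPa.
Initial effective stress: σ'_0 = σ_v − u = 95.34 − 50.423 = 44.917 kPa.
Final effective stress: σ'_f = σ'_0 + Δσ = 44.917 + 68.4 = 113.32 kPa.
Normally consolidated clay, so the full stress increment lies on the virgin compression line:
S_c = C_c·H/(1+e₀)·log₁₀(σ'_f/σ'_0) = 0.44×7.4/(1+0.95)×log₁₀(113.32/44.917)
    = 1.6697 × 0.4019 = 0.6711 m

S_c ≈ 0.671 m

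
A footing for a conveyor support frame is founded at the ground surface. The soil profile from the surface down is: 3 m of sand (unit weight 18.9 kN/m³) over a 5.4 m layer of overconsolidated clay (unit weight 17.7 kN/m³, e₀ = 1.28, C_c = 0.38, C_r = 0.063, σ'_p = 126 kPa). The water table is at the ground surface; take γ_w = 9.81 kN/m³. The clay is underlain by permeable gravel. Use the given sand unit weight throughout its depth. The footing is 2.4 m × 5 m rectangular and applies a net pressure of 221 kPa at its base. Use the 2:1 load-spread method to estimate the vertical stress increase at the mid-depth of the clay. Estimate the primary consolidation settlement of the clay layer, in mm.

S_c ≈ 31.7 mm

Mid-depth of clay below the ground surface: z = 3 + 5.4/2 = 5.7 m.
Total vertical stress at mid-clay: σ_v = 18.9×3 + 17.7×2.7 = 104.49 kPa.
Pore pressure: u = 9.81×(5.7 − 0) = 55.917 kPa.
Initial effective stress: σ'_0 = σ_v − u = 104.49 − 55.917 = 48.573 kPa.
Stress increase at mid-clay by the 2:1 spreading method:
Δσ = qBL/((B+z)(L+z)) = 221×2.4×5/((2.4+5.7)(5+5.7)) = 30.599 kPa
Final effective stress: σ'_f = 48.573 + 30.599 = 79.172 kPa.
σ'_f = 79.172 ≤ σ'_p = 126 kPa, so the clay remains overconsolidated and only the recompression index applies:
S_c = C_r·H/(1+e₀)·log₁₀(σ'_f/σ'_0) = 0.063×5.4/2.28×log₁₀(79.172/48.573)
    = 0.14921 × 0.21218 = 0.03166 m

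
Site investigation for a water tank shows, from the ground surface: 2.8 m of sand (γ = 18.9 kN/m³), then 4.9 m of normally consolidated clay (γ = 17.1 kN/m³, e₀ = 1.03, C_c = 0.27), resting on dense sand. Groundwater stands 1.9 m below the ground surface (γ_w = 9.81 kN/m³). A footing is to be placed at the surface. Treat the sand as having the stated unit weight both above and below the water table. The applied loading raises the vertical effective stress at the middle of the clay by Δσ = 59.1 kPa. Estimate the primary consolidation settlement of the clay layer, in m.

S_c ≈ 0.19 m

Mid-depth of clay below the ground surface: z = 2.8 + 4.9/2 = 5.25 m.
Total vertical stress at mid-clay: σ_v = 18.9×2.8 + 17.1×2.45 = 94.815 kPa.
Pore pressure: u = 9.81×(5.25 − 1.9) = 32.864 kPa.
Initial effective stress: σ'_0 = σ_v − u = 94.815 − 32.864 = 61.951 kPa.
Final effective stress: σ'_f = σ'_0 + Δσ = 61.951 + 59.1 = 121.05 kPa.
Normally consolidated clay, so the full stress increment lies on the virgin compression line:
S_c = C_c·H/(1+e₀)·log₁₀(σ'_f/σ'_0) = 0.27×4.9/(1+1.03)×log₁₀(121.05/61.951)
    = 0.65172 × 0.29092 = 0.1896 m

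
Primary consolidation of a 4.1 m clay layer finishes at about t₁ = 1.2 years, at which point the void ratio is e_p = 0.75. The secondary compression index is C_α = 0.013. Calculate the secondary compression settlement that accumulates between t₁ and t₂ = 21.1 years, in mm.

S_s ≈ 37.9 mm

Secondary compression: S_s = C_α·H/(1+e_p)·log₁₀(t₂/t₁)
S_s = 0.013×4.1/(1+0.75)×log₁₀(21.1/1.2)
    = 0.03046 × 1.245 = 0.03792 m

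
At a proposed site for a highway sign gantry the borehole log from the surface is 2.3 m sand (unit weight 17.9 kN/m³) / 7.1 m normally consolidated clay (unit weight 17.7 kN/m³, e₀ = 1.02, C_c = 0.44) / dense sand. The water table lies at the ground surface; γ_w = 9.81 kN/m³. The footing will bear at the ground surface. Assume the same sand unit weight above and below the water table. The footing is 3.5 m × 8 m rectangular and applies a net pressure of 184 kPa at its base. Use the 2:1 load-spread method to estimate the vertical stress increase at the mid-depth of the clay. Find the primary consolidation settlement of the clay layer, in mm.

Mid-depth of clay below the ground surface: z = 2.3 + 7.1/2 = 5.85 m.
Total vertical stress at mid-clay: σ_v = 17.9×2.3 + 17.7×3.55 = 104 kPa.
Pore pressure: u = 9.81×(5.85 − 0) = 57.389 kPa.
Initial effective stress: σ'_0 = σ_v − u = 104 − 57.389 = 46.611 kPa.
Stress increase at mid-clay by the 2:1 spreading method:
Δσ = qBL/((B+z)(L+z)) = 184×3.5×8/((3.5+5.85)(8+5.85)) = 39.785 kPa
Final effective stress: σ'_f = σ'_0 + Δσ = 46.611 + 39.785 = 86.396 kPa.
Normally consolidated clay, so the full stress increment lies on the virgin compression line:
S_c = C_c·H/(1+e₀)·log₁₀(σ'_f/σ'_0) = 0.44×7.1/(1+1.02)×log₁₀(86.396/46.611)
    = 1.5465 × 0.26801 = 0.4145 m

S_c ≈ 414 mm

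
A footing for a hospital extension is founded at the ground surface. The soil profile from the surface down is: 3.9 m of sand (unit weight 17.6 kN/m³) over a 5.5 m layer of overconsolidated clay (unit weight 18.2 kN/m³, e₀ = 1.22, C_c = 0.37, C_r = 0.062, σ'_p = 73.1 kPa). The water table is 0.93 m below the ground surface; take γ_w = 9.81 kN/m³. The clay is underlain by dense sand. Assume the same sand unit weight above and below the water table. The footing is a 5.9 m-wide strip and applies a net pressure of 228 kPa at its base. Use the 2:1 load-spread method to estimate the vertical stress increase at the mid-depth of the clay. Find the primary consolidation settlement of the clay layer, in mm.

Mid-depth of clay below the ground surface: z = 3.9 + 5.5/2 = 6.65 m.
Total vertical stress at mid-clay: σ_v = 17.6×3.9 + 18.2×2.75 = 118.69 kPa.
Pore pressure: u = 9.81×(6.65 − 0.93) = 56.113 kPa.
Initial effective stress: σ'_0 = σ_v − u = 118.69 − 56.113 = 62.577 kPa.
Stress increase at mid-clay by the 2:1 spreading method:
Δσ = qB/(B+z) = 228×5.9/(5.9+6.65) = 107.19 kPa
Final effective stress: σ'_f = 62.577 + 107.19 = 169.77 kPa.
σ'_f = 169.77 > σ'_p = 73.1 kPa, so the stress path crosses the preconsolidation pressure — recompression up to σ'_p, then virgin compression beyond:
S_c = H/(1+e₀)·[C_r·log₁₀(σ'_p/σ'_0) + C_c·log₁₀(σ'_f/σ'_p)]
    = 5.5/2.22 × [0.062×log₁₀(73.1/62.577) + 0.37×log₁₀(169.77/73.1)]
    = 2.4775 × [0.0041852 + 0.1354] = 0.3458 m

S_c ≈ 346 mm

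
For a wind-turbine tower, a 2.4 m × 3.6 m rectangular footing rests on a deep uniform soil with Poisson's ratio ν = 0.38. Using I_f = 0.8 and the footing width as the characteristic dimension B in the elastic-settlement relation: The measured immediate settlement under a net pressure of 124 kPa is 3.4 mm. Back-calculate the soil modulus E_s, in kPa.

S_e = q·B·(1−ν²)/E_s · I_f  ⇒  E_s = q·B·(1−ν²)·I_f / S_e.
E_s = 124 × 2.4 × 0.8556 × 0.8 / 0.0034 = 59910 kPa

E_s ≈ 59900 kPa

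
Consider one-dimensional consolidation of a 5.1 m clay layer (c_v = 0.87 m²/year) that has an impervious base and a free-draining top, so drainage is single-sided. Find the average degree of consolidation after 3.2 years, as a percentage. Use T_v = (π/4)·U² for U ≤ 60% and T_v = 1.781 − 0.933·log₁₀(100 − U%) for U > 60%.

Drainage path length: H_d = H = 5.1 m (single drainage).
T_v = c_v·t/H_d² = 0.87×3.2/5.1² = 0.10704.
T_v = 0.10704 corresponds to the U ≤ 60% branch:
U = √(4T_v/π) = 0.3692

U ≈ 36.9 %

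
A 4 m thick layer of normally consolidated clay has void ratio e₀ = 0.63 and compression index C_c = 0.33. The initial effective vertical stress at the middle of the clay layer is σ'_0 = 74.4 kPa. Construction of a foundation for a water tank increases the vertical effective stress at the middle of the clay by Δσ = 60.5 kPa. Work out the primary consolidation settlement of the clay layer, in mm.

Final effective stress: σ'_f = σ'_0 + Δσ = 74.4 + 60.5 = 134.9 kPa.
Normally consolidated clay, so the full stress increment lies on the virgin compression line:
S_c = C_c·H/(1+e₀)·log₁₀(σ'_f/σ'_0) = 0.33×4/(1+0.63)×log₁₀(134.9/74.4)
    = 0.80982 × 0.25844 = 0.2093 m

S_c ≈ 209 mm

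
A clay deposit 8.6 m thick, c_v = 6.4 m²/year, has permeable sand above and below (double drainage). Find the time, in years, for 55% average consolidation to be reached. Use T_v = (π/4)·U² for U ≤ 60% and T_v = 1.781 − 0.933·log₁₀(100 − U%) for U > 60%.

Drainage path length: H_d = H/2 = 4.3 m (double drainage).
U ≤ 60%: T_v = (π/4)·U² = (π/4)×0.55² = 0.23758.
t = T_v·H_d²/c_v = 0.23758×4.3²/6.4 = 0.6864 years.

t ≈ 0.686 years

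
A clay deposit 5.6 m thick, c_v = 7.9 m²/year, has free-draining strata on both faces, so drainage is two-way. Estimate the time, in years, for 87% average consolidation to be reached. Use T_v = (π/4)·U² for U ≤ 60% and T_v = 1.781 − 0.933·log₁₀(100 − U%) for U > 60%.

t ≈ 0.736 years

Drainage path length: H_d = H/2 = 2.8 m (double drainage).
U > 60%: T_v = 1.781 − 0.933·log₁₀(100 − 87) = 0.74169.
t = T_v·H_d²/c_v = 0.74169×2.8²/7.9 = 0.7361 years.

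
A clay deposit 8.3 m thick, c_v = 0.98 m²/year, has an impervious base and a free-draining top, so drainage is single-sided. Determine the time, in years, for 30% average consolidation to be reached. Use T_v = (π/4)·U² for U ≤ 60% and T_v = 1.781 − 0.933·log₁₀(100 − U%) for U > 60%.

Drainage path length: H_d = H = 8.3 m (single drainage).
U ≤ 60%: T_v = (π/4)·U² = (π/4)×0.3² = 0.070686.
t = T_v·H_d²/c_v = 0.070686×8.3²/0.98 = 4.969 years.

t ≈ 4.97 years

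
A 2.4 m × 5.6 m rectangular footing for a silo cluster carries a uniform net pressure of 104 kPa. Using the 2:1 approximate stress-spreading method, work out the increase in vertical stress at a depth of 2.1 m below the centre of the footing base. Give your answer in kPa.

Δσ_z ≈ 40.3 kPa

By the 2:1 method the load spreads at 1 horizontal : 2 vertical, so at depth z the loaded area has grown by z in each plan dimension:
Δσ = qBL/((B+z)(L+z)) = 104×2.4×5.6/((2.4+2.1)(5.6+2.1)) = 40.339 kPa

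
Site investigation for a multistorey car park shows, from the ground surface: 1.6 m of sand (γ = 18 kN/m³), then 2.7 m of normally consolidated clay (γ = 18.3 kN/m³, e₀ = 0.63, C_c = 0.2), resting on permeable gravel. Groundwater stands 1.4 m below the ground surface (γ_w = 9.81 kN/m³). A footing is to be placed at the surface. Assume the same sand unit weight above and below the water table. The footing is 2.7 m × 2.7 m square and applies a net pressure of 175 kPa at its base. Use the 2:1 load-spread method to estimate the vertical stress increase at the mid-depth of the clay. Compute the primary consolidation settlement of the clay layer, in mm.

S_c ≈ 103 mm

Mid-depth of clay below the ground surface: z = 1.6 + 2.7/2 = 2.95 m.
Total vertical stress at mid-clay: σ_v = 18×1.6 + 18.3×1.35 = 53.505 kPa.
Pore pressure: u = 9.81×(2.95 − 1.4) = 15.206 kPa.
Initial effective stress: σ'_0 = σ_v − u = 53.505 − 15.206 = 38.299 kPa.
Stress increase at mid-clay by the 2:1 spreading method:
Δσ = qBL/((B+z)(L+z)) = 175×2.7×2.7/((2.7+2.95)(2.7+2.95)) = 39.964 kPa
Final effective stress: σ'_f = σ'_0 + Δσ = 38.299 + 39.964 = 78.263 kPa.
Normally consolidated clay, so the full stress increment lies on the virgin compression line:
S_c = C_c·H/(1+e₀)·log₁₀(σ'_f/σ'_0) = 0.2×2.7/(1+0.63)×log₁₀(78.263/38.299)
    = 0.33129 × 0.31037 = 0.1028 m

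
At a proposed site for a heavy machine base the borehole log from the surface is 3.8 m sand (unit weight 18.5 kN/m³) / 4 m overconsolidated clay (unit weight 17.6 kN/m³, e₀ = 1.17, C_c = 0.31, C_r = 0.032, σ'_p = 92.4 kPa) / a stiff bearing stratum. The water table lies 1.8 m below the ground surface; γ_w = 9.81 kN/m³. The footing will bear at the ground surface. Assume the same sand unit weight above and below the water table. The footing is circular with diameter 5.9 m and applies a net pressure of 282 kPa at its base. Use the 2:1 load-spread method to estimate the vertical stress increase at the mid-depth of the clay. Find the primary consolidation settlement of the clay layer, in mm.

S_c ≈ 108 mm

Mid-depth of clay below the ground surface: z = 3.8 + 4/2 = 5.8 m.
Total vertical stress at mid-clay: σ_v = 18.5×3.8 + 17.6×2 = 105.5 kPa.
Pore pressure: u = 9.81×(5.8 − 1.8) = 39.24 kPa.
Initial effective stress: σ'_0 = σ_v − u = 105.5 − 39.24 = 66.26 kPa.
Stress increase at mid-clay by the 2:1 spreading method:
Δσ ≈ qD²/(D+z)² = 282×5.9²/(5.9+5.8)² = 71.71 kPa
Final effective stress: σ'_f = 66.26 + 71.71 = 137.97 kPa.
σ'_f = 137.97 > σ'_p = 92.4 kPa, so the stress path crosses the preconsolidation pressure — recompression up to σ'_p, then virgin compression beyond:
S_c = H/(1+e₀)·[C_r·log₁₀(σ'_p/σ'_0) + C_c·log₁₀(σ'_f/σ'_p)]
    = 4/2.17 × [0.032×log₁₀(92.4/66.26) + 0.31×log₁₀(137.97/92.4)]
    = 1.8433 × [0.0046215 + 0.053975] = 0.108 m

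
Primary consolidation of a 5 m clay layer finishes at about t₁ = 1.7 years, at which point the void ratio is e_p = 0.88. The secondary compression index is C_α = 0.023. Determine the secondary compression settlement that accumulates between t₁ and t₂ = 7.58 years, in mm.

S_s ≈ 39.7 mm

Secondary compression: S_s = C_α·H/(1+e_p)·log₁₀(t₂/t₁)
S_s = 0.023×5/(1+0.88)×log₁₀(7.58/1.7)
    = 0.06117 × 0.6492 = 0.03971 m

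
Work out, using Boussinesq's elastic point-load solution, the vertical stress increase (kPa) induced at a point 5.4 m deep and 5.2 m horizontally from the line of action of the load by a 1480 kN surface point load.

Δσ_z ≈ 4.7 kPa

Boussinesq vertical stress below a point load on an elastic half-space:
Δσ_z = 3P/(2πz²) · [1 + (r/z)²]^(−5/2)
r/z = 5.2/5.4 = 0.96296; [1+(r/z)²]^(−5/2) = 0.19392.
Δσ_z = 3×1480/(2π×5.4²) × 0.19392 = 24.233 × 0.19392 = 4.699 kPa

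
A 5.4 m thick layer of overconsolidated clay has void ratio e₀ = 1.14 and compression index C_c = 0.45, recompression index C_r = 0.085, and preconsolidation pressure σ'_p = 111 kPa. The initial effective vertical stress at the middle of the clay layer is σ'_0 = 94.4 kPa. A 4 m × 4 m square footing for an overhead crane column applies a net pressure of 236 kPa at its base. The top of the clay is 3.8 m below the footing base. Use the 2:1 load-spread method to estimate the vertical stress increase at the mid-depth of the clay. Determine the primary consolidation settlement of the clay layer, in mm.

S_c ≈ 87.9 mm

Mid-depth of clay below the footing base: z = 3.8 + 5.4/2 = 6.5 m.
Stress increase at mid-clay by the 2:1 spreading method:
Δσ = qBL/((B+z)(L+z)) = 236×4×4/((4+6.5)(4+6.5)) = 34.249 kPa
Final effective stress: σ'_f = 94.4 + 34.249 = 128.65 kPa.
σ'_f = 128.65 > σ'_p = 111 kPa, so the stress path crosses the preconsolidation pressure — recompression up to σ'_p, then virgin compression beyond:
S_c = H/(1+e₀)·[C_r·log₁₀(σ'_p/σ'_0) + C_c·log₁₀(σ'_f/σ'_p)]
    = 5.4/2.14 × [0.085×log₁₀(111/94.4) + 0.45×log₁₀(128.65/111)]
    = 2.5234 × [0.0059798 + 0.028839] = 0.08786 m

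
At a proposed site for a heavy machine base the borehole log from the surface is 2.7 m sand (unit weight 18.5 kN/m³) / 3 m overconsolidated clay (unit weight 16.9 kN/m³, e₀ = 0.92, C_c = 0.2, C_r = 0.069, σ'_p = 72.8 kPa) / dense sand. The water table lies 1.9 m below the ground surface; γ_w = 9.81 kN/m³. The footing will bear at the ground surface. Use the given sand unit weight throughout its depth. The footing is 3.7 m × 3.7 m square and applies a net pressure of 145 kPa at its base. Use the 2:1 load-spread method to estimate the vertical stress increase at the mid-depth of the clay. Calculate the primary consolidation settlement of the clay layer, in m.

S_c ≈ 0.0354 m

Mid-depth of clay below the ground surface: z = 2.7 + 3/2 = 4.2 m.
Total vertical stress at mid-clay: σ_v = 18.5×2.7 + 16.9×1.5 = 75.3 kPa.
Pore pressure: u = 9.81×(4.2 − 1.9) = 22.563 kPa.
Initial effective stress: σ'_0 = σ_v − u = 75.3 − 22.563 = 52.737 kPa.
Stress increase at mid-clay by the 2:1 spreading method:
Δσ = qBL/((B+z)(L+z)) = 145×3.7×3.7/((3.7+4.2)(3.7+4.2)) = 31.807 kPa
Final effective stress: σ'_f = 52.737 + 31.807 = 84.544 kPa.
σ'_f = 84.544 > σ'_p = 72.8 kPa, so the stress path crosses the preconsolidation pressure — recompression up to σ'_p, then virgin compression beyond:
S_c = H/(1+e₀)·[C_r·log₁₀(σ'_p/σ'_0) + C_c·log₁₀(σ'_f/σ'_p)]
    = 3/1.92 × [0.069×log₁₀(72.8/52.737) + 0.2×log₁₀(84.544/72.8)]
    = 1.5625 × [0.0096611 + 0.01299] = 0.03539 m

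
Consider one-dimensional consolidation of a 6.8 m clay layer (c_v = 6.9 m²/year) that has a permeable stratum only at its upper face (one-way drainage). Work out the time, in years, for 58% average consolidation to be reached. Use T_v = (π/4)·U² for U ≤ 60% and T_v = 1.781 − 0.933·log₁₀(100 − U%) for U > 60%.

Drainage path length: H_d = H = 6.8 m (single drainage).
U ≤ 60%: T_v = (π/4)·U² = (π/4)×0.58² = 0.26421.
t = T_v·H_d²/c_v = 0.26421×6.8²/6.9 = 1.771 years.

t ≈ 1.77 years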